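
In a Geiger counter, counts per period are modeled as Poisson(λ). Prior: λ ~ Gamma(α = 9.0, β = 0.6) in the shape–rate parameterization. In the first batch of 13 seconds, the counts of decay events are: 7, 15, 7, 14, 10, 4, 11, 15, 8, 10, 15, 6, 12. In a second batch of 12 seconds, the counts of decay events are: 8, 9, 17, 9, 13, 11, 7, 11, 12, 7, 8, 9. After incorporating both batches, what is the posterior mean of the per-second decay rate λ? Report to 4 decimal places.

10.3125

With a Gamma(shape α, rate β) prior, the Poisson likelihood is conjugate: the posterior is Gamma(α + ΣXᵢ, β + n).
Batch 1: sum of counts S = 134 over n = 13 seconds.
After batch 1: Gamma(α+S, β+n) = Gamma(9.0+134, 0.6+13) = Gamma(143.0, 13.6).
Batch 2: sum of counts S = 121 over n = 12 seconds.
After batch 2: Gamma(α+S, β+n) = Gamma(143.0+121, 13.6+12) = Gamma(264.0, 25.6).
Posterior mean = α/β = 264.0/25.6 = 10.3125.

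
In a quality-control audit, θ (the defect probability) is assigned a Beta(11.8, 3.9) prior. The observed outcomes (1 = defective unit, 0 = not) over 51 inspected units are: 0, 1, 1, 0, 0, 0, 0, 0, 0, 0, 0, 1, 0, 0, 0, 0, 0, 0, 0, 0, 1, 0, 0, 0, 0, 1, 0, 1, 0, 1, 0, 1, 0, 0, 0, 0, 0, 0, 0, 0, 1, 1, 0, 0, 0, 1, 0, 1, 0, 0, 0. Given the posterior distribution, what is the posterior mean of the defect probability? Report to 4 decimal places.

The Beta prior is conjugate to a Binomial/Bernoulli likelihood; the update adds successes to α and failures to β.
Posterior: Beta(α+k, β+n−k) = Beta(11.8+12, 3.9+39) = Beta(23.8, 42.9).
Posterior mean = α/(α+β) = 23.8/66.7 = 0.3568.

0.3568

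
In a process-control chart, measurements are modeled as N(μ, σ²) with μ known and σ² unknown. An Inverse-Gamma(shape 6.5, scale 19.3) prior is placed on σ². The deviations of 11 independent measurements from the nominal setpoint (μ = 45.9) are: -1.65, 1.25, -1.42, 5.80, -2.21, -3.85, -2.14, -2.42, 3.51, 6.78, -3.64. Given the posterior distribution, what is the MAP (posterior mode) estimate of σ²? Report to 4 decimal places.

6.9316

With known mean μ and an Inverse-Gamma(α, β) prior on σ², the Normal likelihood is conjugate: posterior is Inv-Gamma(α + n/2, β + Σ(xᵢ−μ)²/2).
Σ(xᵢ−μ)² = (-1.65)² + (1.25)² + (-1.42)² + (5.80)² + (-2.21)² + (-3.85)² + (-2.14)² + (-2.42)² + (3.51)² + (6.78)² + (-3.64)² = 141.6221.
Posterior: Inv-Gamma(6.5 + 11/2, 19.3 + 141.6221/2) = Inv-Gamma(12.00, 90.11105).
Mode = β/(α+1) = 90.11105/13.00 = 6.9316.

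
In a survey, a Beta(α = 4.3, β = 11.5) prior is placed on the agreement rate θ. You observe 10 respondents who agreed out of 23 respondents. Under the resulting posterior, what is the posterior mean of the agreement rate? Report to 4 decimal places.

0.3686

The Beta prior is conjugate to a Binomial/Bernoulli likelihood; the update adds successes to α and failures to β.
Posterior: Beta(α+k, β+n−k) = Beta(4.3+10, 11.5+13) = Beta(14.3, 24.5).
Posterior mean = α/(α+β) = 14.3/38.8 = 0.3686.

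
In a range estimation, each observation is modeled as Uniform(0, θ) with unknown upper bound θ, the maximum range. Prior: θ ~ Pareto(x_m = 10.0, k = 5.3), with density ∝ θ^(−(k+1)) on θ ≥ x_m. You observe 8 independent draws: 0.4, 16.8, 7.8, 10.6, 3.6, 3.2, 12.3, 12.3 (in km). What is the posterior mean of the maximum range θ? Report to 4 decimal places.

A Pareto(scale x_m, shape k) prior on the upper bound θ of Uniform(0, θ) is conjugate: posterior is Pareto(max(x_m, max xᵢ), k + n).
Sample maximum = 16.8; prior scale x_m = 10.0 → posterior scale = max = 16.8.
Posterior shape = 5.3 + 8 = 13.3.
E[θ|data] = k·x_m/(k−1) = 13.3·16.8/12.3 = 18.1659.

18.1659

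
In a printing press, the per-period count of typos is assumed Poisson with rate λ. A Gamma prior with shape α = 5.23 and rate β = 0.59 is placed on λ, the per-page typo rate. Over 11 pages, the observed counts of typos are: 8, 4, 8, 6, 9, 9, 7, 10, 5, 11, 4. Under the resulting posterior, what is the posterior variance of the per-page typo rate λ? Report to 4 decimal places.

0.6419

With a Gamma(shape α, rate β) prior, the Poisson likelihood is conjugate: the posterior is Gamma(α + ΣXᵢ, β + n).
Sum of counts S = 81 over n = 11 pages.
Posterior: Gamma(α+S, β+n) = Gamma(5.23+81, 0.59+11) = Gamma(86.23, 11.59).
Var = α/β² = 86.23/11.59² = 0.6419.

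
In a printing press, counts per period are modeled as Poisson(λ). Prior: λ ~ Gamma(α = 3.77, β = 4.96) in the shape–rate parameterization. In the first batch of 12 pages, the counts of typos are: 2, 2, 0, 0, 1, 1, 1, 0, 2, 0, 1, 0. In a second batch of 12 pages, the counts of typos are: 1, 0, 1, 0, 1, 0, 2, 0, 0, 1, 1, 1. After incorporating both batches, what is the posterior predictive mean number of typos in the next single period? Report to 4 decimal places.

With a Gamma(shape α, rate β) prior, the Poisson likelihood is conjugate: the posterior is Gamma(α + ΣXᵢ, β + n).
Batch 1: sum of counts S = 10 over n = 12 pages.
After batch 1: Gamma(α+S, β+n) = Gamma(3.77+10, 4.96+12) = Gamma(13.77, 16.96).
Batch 2: sum of counts S = 8 over n = 12 pages.
After batch 2: Gamma(α+S, β+n) = Gamma(13.77+8, 16.96+12) = Gamma(21.77, 28.96).
The predictive distribution for one future period is NegBinom with mean α/β = 0.7517.

0.7517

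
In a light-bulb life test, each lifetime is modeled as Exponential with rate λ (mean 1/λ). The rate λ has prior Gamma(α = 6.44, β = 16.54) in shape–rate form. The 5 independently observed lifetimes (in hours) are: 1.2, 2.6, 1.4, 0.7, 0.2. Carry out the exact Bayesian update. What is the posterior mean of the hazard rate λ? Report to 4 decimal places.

With a Gamma(shape α, rate β) prior on the exponential rate λ, the posterior after n observations with total T = Σxᵢ is Gamma(α+n, β+T).
Sum of observations T = 6.1 hours; n = 5.
Posterior: Gamma(6.44+5, 16.54+6.1) = Gamma(11.44, 22.64).
Posterior mean of λ = α/β = 11.44/22.64 = 0.5053.

0.5053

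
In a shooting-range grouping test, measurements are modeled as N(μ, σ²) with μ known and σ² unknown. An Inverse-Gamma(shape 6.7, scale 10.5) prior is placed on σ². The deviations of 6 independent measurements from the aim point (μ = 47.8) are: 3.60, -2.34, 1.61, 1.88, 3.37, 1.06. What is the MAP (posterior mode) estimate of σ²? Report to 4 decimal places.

With known mean μ and an Inverse-Gamma(α, β) prior on σ², the Normal likelihood is conjugate: posterior is Inv-Gamma(α + n/2, β + Σ(xᵢ−μ)²/2).
Σ(xᵢ−μ)² = (3.60)² + (-2.34)² + (1.61)² + (1.88)² + (3.37)² + (1.06)² = 37.0426.
Posterior: Inv-Gamma(6.7 + 6/2, 10.5 + 37.0426/2) = Inv-Gamma(9.70, 29.02130).
Mode = β/(α+1) = 29.02130/10.70 = 2.7123.

2.7123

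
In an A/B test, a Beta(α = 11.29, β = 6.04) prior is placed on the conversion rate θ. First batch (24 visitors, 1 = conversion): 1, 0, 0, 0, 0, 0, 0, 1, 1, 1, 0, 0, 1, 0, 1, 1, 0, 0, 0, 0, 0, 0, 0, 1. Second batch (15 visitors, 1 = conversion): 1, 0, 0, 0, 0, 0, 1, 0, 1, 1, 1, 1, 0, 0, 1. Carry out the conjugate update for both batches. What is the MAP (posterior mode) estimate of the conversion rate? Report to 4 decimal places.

0.4655

The Beta prior is conjugate to a Binomial/Bernoulli likelihood; the update adds successes to α and failures to β.
After batch 1: Beta(11.29+8, 6.04+16) = Beta(19.29, 22.04).
After batch 2: Beta(19.29+7, 22.04+8) = Beta(26.29, 30.04).
Mode of Beta(a,b) for a,b>1 is (a−1)/(a+b−2) = 25.29/54.33 = 0.4655.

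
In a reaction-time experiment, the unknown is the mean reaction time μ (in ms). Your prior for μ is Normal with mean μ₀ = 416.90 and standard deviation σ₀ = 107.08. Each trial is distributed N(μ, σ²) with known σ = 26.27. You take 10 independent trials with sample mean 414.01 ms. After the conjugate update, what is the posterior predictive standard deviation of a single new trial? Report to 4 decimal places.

For Normal data with known variance σ², a Normal(μ₀, σ₀²) prior on μ is conjugate. Posterior precision = 1/σ₀² + n/σ²; posterior mean is the precision-weighted average of μ₀ and x̄.
σ₀² = 107.08² = 11466.1264, σ² = 26.27² = 690.1129; σ² + n·σ₀² = 690.1129 + 10·11466.1264 = 115351.3769.
Posterior precision = 1/σ₀² + n/σ² = 1/11466.1264 + 10/690.1129 = (σ² + n·σ₀²)/(σ₀²σ²) = 115351.3769/(11466.1264·690.1129); posterior variance σₙ² = σ₀²σ²/(σ² + n·σ₀²) = 11466.1264·690.1129/115351.3769 = 68.598416.
Predictive variance for one new observation = σₙ² + σ² = 11466.1264·690.1129/115351.3769 + 690.1129 = σ²·(σ₀² + 115351.3769)/115351.3769 = 690.1129·126817.5033/115351.3769 = 758.711316; SD = √(690.1129·126817.5033/115351.3769) = 27.5447.

27.5447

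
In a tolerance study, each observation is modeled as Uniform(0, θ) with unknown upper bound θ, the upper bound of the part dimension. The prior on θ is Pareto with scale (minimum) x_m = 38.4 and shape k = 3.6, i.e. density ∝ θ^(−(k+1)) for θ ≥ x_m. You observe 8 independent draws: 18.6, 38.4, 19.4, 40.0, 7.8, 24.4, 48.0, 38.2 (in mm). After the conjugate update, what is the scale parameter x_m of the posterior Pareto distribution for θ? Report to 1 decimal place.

48.0

A Pareto(scale x_m, shape k) prior on the upper bound θ of Uniform(0, θ) is conjugate: posterior is Pareto(max(x_m, max xᵢ), k + n).
Sample maximum = 48.0; prior scale x_m = 38.4 → posterior scale = max = 48.0.
Posterior shape = 3.6 + 8 = 11.6.
Posterior scale x_m = 48.0.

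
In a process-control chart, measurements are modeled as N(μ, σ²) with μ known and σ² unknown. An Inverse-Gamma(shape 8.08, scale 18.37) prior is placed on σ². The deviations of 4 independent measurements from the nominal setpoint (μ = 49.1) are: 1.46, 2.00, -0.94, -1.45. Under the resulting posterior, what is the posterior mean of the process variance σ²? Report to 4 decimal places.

2.5252

With known mean μ and an Inverse-Gamma(α, β) prior on σ², the Normal likelihood is conjugate: posterior is Inv-Gamma(α + n/2, β + Σ(xᵢ−μ)²/2).
Σ(xᵢ−μ)² = (1.46)² + (2.00)² + (-0.94)² + (-1.45)² = 9.1177.
Posterior: Inv-Gamma(8.08 + 4/2, 18.37 + 9.1177/2) = Inv-Gamma(10.08, 22.92885).
E[σ²|data] = β/(α−1) = 22.92885/9.08 = 2.5252.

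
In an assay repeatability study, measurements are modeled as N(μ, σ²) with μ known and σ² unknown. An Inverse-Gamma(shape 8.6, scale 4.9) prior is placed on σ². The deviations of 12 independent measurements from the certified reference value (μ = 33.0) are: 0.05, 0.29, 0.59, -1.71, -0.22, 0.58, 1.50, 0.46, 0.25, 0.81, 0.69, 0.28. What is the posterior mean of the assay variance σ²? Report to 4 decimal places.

With known mean μ and an Inverse-Gamma(α, β) prior on σ², the Normal likelihood is conjugate: posterior is Inv-Gamma(α + n/2, β + Σ(xᵢ−μ)²/2).
Σ(xᵢ−μ)² = (0.05)² + (0.29)² + (0.59)² + (-1.71)² + (-0.22)² + (0.58)² + (1.50)² + (0.46)² + (0.25)² + (0.81)² + (0.69)² + (0.28)² = 7.4783.
Posterior: Inv-Gamma(8.6 + 12/2, 4.9 + 7.4783/2) = Inv-Gamma(14.60, 8.63915).
E[σ²|data] = β/(α−1) = 8.63915/13.60 = 0.6352.

0.6352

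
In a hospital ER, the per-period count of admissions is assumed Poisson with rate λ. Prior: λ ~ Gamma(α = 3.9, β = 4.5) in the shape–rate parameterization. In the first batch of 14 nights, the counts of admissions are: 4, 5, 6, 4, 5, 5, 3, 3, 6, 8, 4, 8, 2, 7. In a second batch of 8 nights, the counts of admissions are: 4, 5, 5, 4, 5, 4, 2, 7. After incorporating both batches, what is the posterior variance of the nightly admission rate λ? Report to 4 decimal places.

0.1565

With a Gamma(shape α, rate β) prior, the Poisson likelihood is conjugate: the posterior is Gamma(α + ΣXᵢ, β + n).
Batch 1: sum of counts S = 70 over n = 14 nights.
After batch 1: Gamma(α+S, β+n) = Gamma(3.9+70, 4.5+14) = Gamma(73.9, 18.5).
Batch 2: sum of counts S = 36 over n = 8 nights.
After batch 2: Gamma(α+S, β+n) = Gamma(73.9+36, 18.5+8) = Gamma(109.9, 26.5).
Var = α/β² = 109.9/26.5² = 0.1565.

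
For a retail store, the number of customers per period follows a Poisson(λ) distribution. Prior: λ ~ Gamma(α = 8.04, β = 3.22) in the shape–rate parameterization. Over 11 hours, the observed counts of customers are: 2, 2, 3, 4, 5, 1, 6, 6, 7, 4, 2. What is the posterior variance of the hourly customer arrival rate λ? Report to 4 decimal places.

With a Gamma(shape α, rate β) prior, the Poisson likelihood is conjugate: the posterior is Gamma(α + ΣXᵢ, β + n).
Sum of counts S = 42 over n = 11 hours.
Posterior: Gamma(α+S, β+n) = Gamma(8.04+42, 3.22+11) = Gamma(50.04, 14.22).
Var = α/β² = 50.04/14.22² = 0.2475.

0.2475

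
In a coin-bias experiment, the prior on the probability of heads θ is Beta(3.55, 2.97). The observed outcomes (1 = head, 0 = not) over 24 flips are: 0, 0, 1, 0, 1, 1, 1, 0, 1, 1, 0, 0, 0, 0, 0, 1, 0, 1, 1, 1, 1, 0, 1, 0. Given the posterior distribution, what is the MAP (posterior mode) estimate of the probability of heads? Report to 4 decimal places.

0.5102

The Beta prior is conjugate to a Binomial/Bernoulli likelihood; the update adds successes to α and failures to β.
Posterior: Beta(α+k, β+n−k) = Beta(3.55+12, 2.97+12) = Beta(15.55, 14.97).
Mode of Beta(a,b) for a,b>1 is (a−1)/(a+b−2) = 14.55/28.52 = 0.5102.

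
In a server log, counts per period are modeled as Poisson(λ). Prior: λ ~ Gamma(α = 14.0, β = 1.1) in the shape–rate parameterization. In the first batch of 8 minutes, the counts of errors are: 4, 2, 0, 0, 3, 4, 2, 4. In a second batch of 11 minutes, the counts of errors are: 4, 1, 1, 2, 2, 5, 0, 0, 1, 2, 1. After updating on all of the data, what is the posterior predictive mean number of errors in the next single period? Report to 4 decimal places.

With a Gamma(shape α, rate β) prior, the Poisson likelihood is conjugate: the posterior is Gamma(α + ΣXᵢ, β + n).
Batch 1: sum of counts S = 19 over n = 8 minutes.
After batch 1: Gamma(α+S, β+n) = Gamma(14.0+19, 1.1+8) = Gamma(33.0, 9.1).
Batch 2: sum of counts S = 19 over n = 11 minutes.
After batch 2: Gamma(α+S, β+n) = Gamma(33.0+19, 9.1+11) = Gamma(52.0, 20.1).
The predictive distribution for one future period is NegBinom with mean α/β = 2.5871.

2.5871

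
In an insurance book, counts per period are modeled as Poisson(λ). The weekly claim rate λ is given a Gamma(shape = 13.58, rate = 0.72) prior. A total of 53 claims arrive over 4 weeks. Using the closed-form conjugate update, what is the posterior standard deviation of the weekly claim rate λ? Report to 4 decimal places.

1.7287

With a Gamma(shape α, rate β) prior, the Poisson likelihood is conjugate: the posterior is Gamma(α + ΣXᵢ, β + n).
Posterior: Gamma(α+S, β+n) = Gamma(13.58+53, 0.72+4) = Gamma(66.58, 4.72).
SD = √α/β = √66.58/4.72 = 1.7287.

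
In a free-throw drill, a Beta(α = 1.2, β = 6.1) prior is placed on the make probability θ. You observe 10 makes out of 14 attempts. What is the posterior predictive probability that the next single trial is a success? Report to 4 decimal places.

0.5258

The Beta prior is conjugate to a Binomial/Bernoulli likelihood; the update adds successes to α and failures to β.
Posterior: Beta(α+k, β+n−k) = Beta(1.2+10, 6.1+4) = Beta(11.2, 10.1).
For a single future Bernoulli trial, P(success | data) = α/(α+β) = 0.5258.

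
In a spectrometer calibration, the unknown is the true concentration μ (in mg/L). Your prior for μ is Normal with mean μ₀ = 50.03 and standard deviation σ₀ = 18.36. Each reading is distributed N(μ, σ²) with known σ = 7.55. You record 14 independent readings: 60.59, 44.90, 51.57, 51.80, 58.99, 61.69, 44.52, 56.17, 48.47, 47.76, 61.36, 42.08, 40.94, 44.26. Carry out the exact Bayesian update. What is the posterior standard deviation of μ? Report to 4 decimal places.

2.0057

For Normal data with known variance σ², a Normal(μ₀, σ₀²) prior on μ is conjugate. Posterior precision = 1/σ₀² + n/σ²; posterior mean is the precision-weighted average of μ₀ and x̄.
σ₀² = 18.36² = 337.0896, σ² = 7.55² = 57.0025; σ² + n·σ₀² = 57.0025 + 14·337.0896 = 4776.2569.
Posterior precision = 1/σ₀² + n/σ² = 1/337.0896 + 14/57.0025 = (σ² + n·σ₀²)/(σ₀²σ²) = 4776.2569/(337.0896·57.0025); posterior variance σₙ² = σ₀²σ²/(σ² + n·σ₀²) = 337.0896·57.0025/4776.2569 = 4.023014.
Posterior SD = √σₙ² = √(337.0896·57.0025/4776.2569) = 2.0057.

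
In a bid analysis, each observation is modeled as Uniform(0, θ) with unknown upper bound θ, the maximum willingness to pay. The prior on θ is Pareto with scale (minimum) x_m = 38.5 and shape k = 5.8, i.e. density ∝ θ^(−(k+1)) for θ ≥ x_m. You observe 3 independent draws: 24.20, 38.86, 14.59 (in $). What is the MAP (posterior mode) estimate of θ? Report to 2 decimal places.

38.86

A Pareto(scale x_m, shape k) prior on the upper bound θ of Uniform(0, θ) is conjugate: posterior is Pareto(max(x_m, max xᵢ), k + n).
Sample maximum = 38.86; prior scale x_m = 38.5 → posterior scale = max = 38.86.
Posterior shape = 5.8 + 3 = 8.8.
The Pareto density is decreasing on [x_m, ∞), so the mode is x_m = 38.86.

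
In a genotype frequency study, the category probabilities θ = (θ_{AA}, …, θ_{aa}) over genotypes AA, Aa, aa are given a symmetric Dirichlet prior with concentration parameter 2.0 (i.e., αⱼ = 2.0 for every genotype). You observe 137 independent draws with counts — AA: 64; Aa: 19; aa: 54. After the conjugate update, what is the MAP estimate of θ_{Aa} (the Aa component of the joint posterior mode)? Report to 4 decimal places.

The Dirichlet prior is conjugate to the Multinomial likelihood: each posterior αⱼ = prior αⱼ + observed count nⱼ.
Posterior concentration: (66.0, 21.0, 56.0), total = 143.0.
Joint mode component: (α_{Aa}−1)/(Σα−K) = 20.0/140.0 = 0.1429.

0.1429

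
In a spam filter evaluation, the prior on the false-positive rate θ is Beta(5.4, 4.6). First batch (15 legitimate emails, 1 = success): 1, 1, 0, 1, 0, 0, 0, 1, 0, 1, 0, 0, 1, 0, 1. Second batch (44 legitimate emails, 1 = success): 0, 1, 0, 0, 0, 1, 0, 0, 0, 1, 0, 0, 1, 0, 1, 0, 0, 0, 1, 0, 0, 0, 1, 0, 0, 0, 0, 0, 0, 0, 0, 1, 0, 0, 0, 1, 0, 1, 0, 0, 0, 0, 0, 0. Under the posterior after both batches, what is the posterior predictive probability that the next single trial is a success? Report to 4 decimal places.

0.3246

The Beta prior is conjugate to a Binomial/Bernoulli likelihood; the update adds successes to α and failures to β.
After batch 1: Beta(5.4+7, 4.6+8) = Beta(12.4, 12.6).
After batch 2: Beta(12.4+10, 12.6+34) = Beta(22.4, 46.6).
For a single future Bernoulli trial, P(success | data) = α/(α+β) = 0.3246.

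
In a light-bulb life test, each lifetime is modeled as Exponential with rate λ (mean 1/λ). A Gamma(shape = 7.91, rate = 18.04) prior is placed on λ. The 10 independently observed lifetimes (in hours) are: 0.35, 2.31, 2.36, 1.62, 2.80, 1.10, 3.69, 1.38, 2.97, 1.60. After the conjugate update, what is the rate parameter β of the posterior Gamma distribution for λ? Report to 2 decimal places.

With a Gamma(shape α, rate β) prior on the exponential rate λ, the posterior after n observations with total T = Σxᵢ is Gamma(α+n, β+T).
Sum of observations T = 20.18 hours; n = 10.
Posterior: Gamma(7.91+10, 18.04+20.18) = Gamma(17.91, 38.22).
Posterior β = 38.22.

38.22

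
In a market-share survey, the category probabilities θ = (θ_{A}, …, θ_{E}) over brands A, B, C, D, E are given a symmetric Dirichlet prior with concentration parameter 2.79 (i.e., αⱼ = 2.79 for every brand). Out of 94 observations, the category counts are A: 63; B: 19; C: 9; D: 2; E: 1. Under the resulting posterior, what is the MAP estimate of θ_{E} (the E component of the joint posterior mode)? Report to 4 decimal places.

The Dirichlet prior is conjugate to the Multinomial likelihood: each posterior αⱼ = prior αⱼ + observed count nⱼ.
Posterior concentration: (65.79, 21.79, 11.79, 4.79, 3.79), total = 107.95.
Joint mode component: (α_{E}−1)/(Σα−K) = 2.79/102.95 = 0.0271.

0.0271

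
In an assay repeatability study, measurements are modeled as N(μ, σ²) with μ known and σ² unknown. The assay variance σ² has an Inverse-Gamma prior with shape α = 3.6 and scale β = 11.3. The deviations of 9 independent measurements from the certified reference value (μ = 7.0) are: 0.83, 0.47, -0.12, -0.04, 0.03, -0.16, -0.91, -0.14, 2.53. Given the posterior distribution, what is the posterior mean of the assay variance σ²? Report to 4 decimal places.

With known mean μ and an Inverse-Gamma(α, β) prior on σ², the Normal likelihood is conjugate: posterior is Inv-Gamma(α + n/2, β + Σ(xᵢ−μ)²/2).
Σ(xᵢ−μ)² = (0.83)² + (0.47)² + (-0.12)² + (-0.04)² + (0.03)² + (-0.16)² + (-0.91)² + (-0.14)² + (2.53)² = 8.2009.
Posterior: Inv-Gamma(3.6 + 9/2, 11.3 + 8.2009/2) = Inv-Gamma(8.10, 15.40045).
E[σ²|data] = β/(α−1) = 15.40045/7.10 = 2.1691.

2.1691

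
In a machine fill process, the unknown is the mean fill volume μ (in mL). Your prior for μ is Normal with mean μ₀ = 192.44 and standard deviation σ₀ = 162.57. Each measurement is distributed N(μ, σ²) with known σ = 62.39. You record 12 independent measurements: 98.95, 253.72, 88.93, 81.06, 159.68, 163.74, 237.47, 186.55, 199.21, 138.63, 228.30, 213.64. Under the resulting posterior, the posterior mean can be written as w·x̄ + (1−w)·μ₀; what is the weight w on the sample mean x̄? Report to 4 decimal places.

For Normal data with known variance σ², a Normal(μ₀, σ₀²) prior on μ is conjugate. Posterior precision = 1/σ₀² + n/σ²; posterior mean is the precision-weighted average of μ₀ and x̄.
σ₀² = 162.57² = 26429.0049, σ² = 62.39² = 3892.5121. Prior precision 1/σ₀² = 1/26429.0049; data precision n/σ² = 12/3892.5121.
w = (n/σ²)/(1/σ₀² + n/σ²) = n·σ₀²/(σ² + n·σ₀²) = 12·26429.0049/(3892.5121 + 12·26429.0049) = 317148.0588/321040.5709 = 0.9879.

0.9879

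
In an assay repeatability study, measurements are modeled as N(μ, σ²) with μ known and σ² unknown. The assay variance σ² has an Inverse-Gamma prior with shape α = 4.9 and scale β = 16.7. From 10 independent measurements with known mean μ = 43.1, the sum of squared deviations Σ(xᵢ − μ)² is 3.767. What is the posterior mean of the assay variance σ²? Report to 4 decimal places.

2.0880

With known mean μ and an Inverse-Gamma(α, β) prior on σ², the Normal likelihood is conjugate: posterior is Inv-Gamma(α + n/2, β + Σ(xᵢ−μ)²/2).
Posterior: Inv-Gamma(4.9 + 10/2, 16.7 + 3.767/2) = Inv-Gamma(9.90, 18.5835).
E[σ²|data] = β/(α−1) = 18.5835/8.90 = 2.0880.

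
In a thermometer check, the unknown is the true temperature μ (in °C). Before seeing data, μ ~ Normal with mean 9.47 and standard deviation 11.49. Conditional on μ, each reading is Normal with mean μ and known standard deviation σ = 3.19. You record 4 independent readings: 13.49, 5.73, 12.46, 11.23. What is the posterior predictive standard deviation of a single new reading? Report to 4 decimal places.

3.5598

For Normal data with known variance σ², a Normal(μ₀, σ₀²) prior on μ is conjugate. Posterior precision = 1/σ₀² + n/σ²; posterior mean is the precision-weighted average of μ₀ and x̄.
σ₀² = 11.49² = 132.0201, σ² = 3.19² = 10.1761; σ² + n·σ₀² = 10.1761 + 4·132.0201 = 538.2565.
Posterior precision = 1/σ₀² + n/σ² = 1/132.0201 + 4/10.1761 = (σ² + n·σ₀²)/(σ₀²σ²) = 538.2565/(132.0201·10.1761); posterior variance σₙ² = σ₀²σ²/(σ² + n·σ₀²) = 132.0201·10.1761/538.2565 = 2.495929.
Predictive variance for one new observation = σₙ² + σ² = 132.0201·10.1761/538.2565 + 10.1761 = σ²·(σ₀² + 538.2565)/538.2565 = 10.1761·670.2766/538.2565 = 12.672029; SD = √(10.1761·670.2766/538.2565) = 3.5598.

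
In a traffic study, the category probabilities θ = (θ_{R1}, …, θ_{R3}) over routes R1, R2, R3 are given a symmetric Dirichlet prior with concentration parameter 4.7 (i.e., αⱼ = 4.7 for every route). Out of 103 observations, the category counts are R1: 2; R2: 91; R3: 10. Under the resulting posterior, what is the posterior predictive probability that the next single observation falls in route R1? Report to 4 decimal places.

The Dirichlet prior is conjugate to the Multinomial likelihood: each posterior αⱼ = prior αⱼ + observed count nⱼ.
Posterior concentration: (6.7, 95.7, 14.7), total = 117.1.
P(next = R1 | data) = α_{R1}/Σα = 0.0572.

0.0572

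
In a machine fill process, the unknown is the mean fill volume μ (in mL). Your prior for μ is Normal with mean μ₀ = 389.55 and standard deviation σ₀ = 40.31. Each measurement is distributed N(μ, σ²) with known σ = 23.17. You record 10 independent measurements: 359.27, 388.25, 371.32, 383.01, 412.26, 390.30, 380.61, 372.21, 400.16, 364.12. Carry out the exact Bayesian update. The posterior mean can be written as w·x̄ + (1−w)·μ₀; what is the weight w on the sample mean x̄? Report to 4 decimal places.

0.9680

For Normal data with known variance σ², a Normal(μ₀, σ₀²) prior on μ is conjugate. Posterior precision = 1/σ₀² + n/σ²; posterior mean is the precision-weighted average of μ₀ and x̄.
σ₀² = 40.31² = 1624.8961, σ² = 23.17² = 536.8489. Prior precision 1/σ₀² = 1/1624.8961; data precision n/σ² = 10/536.8489.
w = (n/σ²)/(1/σ₀² + n/σ²) = n·σ₀²/(σ² + n·σ₀²) = 10·1624.8961/(536.8489 + 10·1624.8961) = 16248.961/16785.8099 = 0.9680.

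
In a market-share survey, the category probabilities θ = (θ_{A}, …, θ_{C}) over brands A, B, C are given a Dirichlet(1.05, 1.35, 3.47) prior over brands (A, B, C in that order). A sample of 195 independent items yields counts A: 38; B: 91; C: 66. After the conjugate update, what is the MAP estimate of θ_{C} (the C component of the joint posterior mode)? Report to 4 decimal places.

The Dirichlet prior is conjugate to the Multinomial likelihood: each posterior αⱼ = prior αⱼ + observed count nⱼ.
Posterior concentration: (39.05, 92.35, 69.47), total = 200.87.
Joint mode component: (α_{C}−1)/(Σα−K) = 68.47/197.87 = 0.3460.

0.3460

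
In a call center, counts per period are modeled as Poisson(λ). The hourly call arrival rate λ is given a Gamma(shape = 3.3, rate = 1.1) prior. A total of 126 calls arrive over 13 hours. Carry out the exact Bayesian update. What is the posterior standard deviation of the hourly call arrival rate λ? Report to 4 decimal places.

With a Gamma(shape α, rate β) prior, the Poisson likelihood is conjugate: the posterior is Gamma(α + ΣXᵢ, β + n).
Posterior: Gamma(α+S, β+n) = Gamma(3.3+126, 1.1+13) = Gamma(129.3, 14.1).
SD = √α/β = √129.3/14.1 = 0.8065.

0.8065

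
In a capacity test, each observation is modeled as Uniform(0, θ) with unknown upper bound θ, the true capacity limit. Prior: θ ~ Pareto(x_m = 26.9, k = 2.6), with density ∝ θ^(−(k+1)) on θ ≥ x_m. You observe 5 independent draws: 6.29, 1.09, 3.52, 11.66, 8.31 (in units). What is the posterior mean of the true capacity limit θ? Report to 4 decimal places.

30.9758

A Pareto(scale x_m, shape k) prior on the upper bound θ of Uniform(0, θ) is conjugate: posterior is Pareto(max(x_m, max xᵢ), k + n).
Sample maximum = 11.66; prior scale x_m = 26.9 → posterior scale = max = 26.90.
Posterior shape = 2.6 + 5 = 7.6.
E[θ|data] = k·x_m/(k−1) = 7.6·26.90/6.6 = 30.9758.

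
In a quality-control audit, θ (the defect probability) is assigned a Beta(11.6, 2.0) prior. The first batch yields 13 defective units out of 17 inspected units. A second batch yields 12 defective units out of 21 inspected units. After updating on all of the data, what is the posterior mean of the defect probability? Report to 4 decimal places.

0.7093

The Beta prior is conjugate to a Binomial/Bernoulli likelihood; the update adds successes to α and failures to β.
After batch 1: Beta(11.6+13, 2.0+4) = Beta(24.6, 6.0).
After batch 2: Beta(24.6+12, 6.0+9) = Beta(36.6, 15.0).
Posterior mean = α/(α+β) = 36.6/51.6 = 0.7093.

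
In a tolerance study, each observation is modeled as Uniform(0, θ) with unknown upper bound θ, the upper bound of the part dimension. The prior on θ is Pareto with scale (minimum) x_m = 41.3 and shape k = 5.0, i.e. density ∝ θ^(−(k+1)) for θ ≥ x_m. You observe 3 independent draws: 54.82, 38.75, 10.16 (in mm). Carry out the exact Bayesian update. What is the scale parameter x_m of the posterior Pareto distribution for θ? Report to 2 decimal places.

54.82

A Pareto(scale x_m, shape k) prior on the upper bound θ of Uniform(0, θ) is conjugate: posterior is Pareto(max(x_m, max xᵢ), k + n).
Sample maximum = 54.82; prior scale x_m = 41.3 → posterior scale = max = 54.82.
Posterior shape = 5.0 + 3 = 8.0.
Posterior scale x_m = 54.82.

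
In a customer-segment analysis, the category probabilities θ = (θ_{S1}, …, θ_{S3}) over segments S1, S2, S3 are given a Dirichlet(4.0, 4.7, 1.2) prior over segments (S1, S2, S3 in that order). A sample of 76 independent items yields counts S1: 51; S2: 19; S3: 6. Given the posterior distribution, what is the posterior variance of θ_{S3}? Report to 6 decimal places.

0.000884

The Dirichlet prior is conjugate to the Multinomial likelihood: each posterior αⱼ = prior αⱼ + observed count nⱼ.
Posterior concentration: (55.0, 23.7, 7.2), total = 85.9.
Var[θ_j] = α_j(Σα−α_j)/((Σα)²(Σα+1)) = 7.2·78.7/(85.9²·86.9) = 0.000884.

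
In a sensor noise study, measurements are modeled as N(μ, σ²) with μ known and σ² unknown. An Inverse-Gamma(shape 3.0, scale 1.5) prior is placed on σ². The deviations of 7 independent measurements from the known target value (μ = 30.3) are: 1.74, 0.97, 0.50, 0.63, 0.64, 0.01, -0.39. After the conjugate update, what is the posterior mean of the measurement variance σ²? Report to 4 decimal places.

0.7434

With known mean μ and an Inverse-Gamma(α, β) prior on σ², the Normal likelihood is conjugate: posterior is Inv-Gamma(α + n/2, β + Σ(xᵢ−μ)²/2).
Σ(xᵢ−μ)² = (1.74)² + (0.97)² + (0.50)² + (0.63)² + (0.64)² + (0.01)² + (-0.39)² = 5.1772.
Posterior: Inv-Gamma(3.0 + 7/2, 1.5 + 5.1772/2) = Inv-Gamma(6.50, 4.08860).
E[σ²|data] = β/(α−1) = 4.08860/5.50 = 0.7434.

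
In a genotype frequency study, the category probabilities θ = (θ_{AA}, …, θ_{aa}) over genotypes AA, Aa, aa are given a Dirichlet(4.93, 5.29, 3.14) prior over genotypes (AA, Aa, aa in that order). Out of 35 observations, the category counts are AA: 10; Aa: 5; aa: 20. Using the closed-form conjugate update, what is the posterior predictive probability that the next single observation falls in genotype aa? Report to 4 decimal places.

0.4785

The Dirichlet prior is conjugate to the Multinomial likelihood: each posterior αⱼ = prior αⱼ + observed count nⱼ.
Posterior concentration: (14.93, 10.29, 23.14), total = 48.36.
P(next = aa | data) = α_{aa}/Σα = 0.4785.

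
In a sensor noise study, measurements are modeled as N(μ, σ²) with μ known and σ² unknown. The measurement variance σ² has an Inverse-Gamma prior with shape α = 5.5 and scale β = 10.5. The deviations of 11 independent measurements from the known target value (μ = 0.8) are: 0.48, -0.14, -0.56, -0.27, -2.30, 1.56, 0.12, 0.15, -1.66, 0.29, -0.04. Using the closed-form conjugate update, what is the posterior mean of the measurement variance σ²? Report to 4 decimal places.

1.6119

With known mean μ and an Inverse-Gamma(α, β) prior on σ², the Normal likelihood is conjugate: posterior is Inv-Gamma(α + n/2, β + Σ(xᵢ−μ)²/2).
Σ(xᵢ−μ)² = (0.48)² + (-0.14)² + (-0.56)² + (-0.27)² + (-2.30)² + (1.56)² + (0.12)² + (0.15)² + (-1.66)² + (0.29)² + (-0.04)² = 11.2383.
Posterior: Inv-Gamma(5.5 + 11/2, 10.5 + 11.2383/2) = Inv-Gamma(11.00, 16.11915).
E[σ²|data] = β/(α−1) = 16.11915/10.00 = 1.6119.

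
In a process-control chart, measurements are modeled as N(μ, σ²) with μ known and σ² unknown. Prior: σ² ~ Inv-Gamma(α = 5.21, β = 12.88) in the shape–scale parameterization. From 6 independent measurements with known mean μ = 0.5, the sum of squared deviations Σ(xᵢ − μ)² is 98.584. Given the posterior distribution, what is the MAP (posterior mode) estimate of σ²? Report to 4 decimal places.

With known mean μ and an Inverse-Gamma(α, β) prior on σ², the Normal likelihood is conjugate: posterior is Inv-Gamma(α + n/2, β + Σ(xᵢ−μ)²/2).
Posterior: Inv-Gamma(5.21 + 6/2, 12.88 + 98.584/2) = Inv-Gamma(8.21, 62.1720).
Mode = β/(α+1) = 62.1720/9.21 = 6.7505.

6.7505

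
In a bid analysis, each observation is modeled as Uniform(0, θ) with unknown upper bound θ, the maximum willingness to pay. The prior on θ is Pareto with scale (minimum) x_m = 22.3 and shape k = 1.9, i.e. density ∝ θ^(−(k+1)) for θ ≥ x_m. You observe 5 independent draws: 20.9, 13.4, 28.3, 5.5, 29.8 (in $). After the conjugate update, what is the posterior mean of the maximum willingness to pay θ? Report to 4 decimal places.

34.8508

A Pareto(scale x_m, shape k) prior on the upper bound θ of Uniform(0, θ) is conjugate: posterior is Pareto(max(x_m, max xᵢ), k + n).
Sample maximum = 29.8; prior scale x_m = 22.3 → posterior scale = max = 29.8.
Posterior shape = 1.9 + 5 = 6.9.
E[θ|data] = k·x_m/(k−1) = 6.9·29.8/5.9 = 34.8508.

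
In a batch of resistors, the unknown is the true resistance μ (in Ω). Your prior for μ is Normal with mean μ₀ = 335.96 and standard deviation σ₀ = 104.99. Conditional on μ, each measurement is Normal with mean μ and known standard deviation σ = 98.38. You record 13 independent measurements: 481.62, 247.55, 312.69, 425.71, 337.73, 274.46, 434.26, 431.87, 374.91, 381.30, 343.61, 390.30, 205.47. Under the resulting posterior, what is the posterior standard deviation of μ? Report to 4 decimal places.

For Normal data with known variance σ², a Normal(μ₀, σ₀²) prior on μ is conjugate. Posterior precision = 1/σ₀² + n/σ²; posterior mean is the precision-weighted average of μ₀ and x̄.
σ₀² = 104.99² = 11022.9001, σ² = 98.38² = 9678.6244; σ² + n·σ₀² = 9678.6244 + 13·11022.9001 = 152976.3257.
Posterior precision = 1/σ₀² + n/σ² = 1/11022.9001 + 13/9678.6244 = (σ² + n·σ₀²)/(σ₀²σ²) = 152976.3257/(11022.9001·9678.6244); posterior variance σₙ² = σ₀²σ²/(σ² + n·σ₀²) = 11022.9001·9678.6244/152976.3257 = 697.405362.
Posterior SD = √σₙ² = √(11022.9001·9678.6244/152976.3257) = 26.4084.

26.4084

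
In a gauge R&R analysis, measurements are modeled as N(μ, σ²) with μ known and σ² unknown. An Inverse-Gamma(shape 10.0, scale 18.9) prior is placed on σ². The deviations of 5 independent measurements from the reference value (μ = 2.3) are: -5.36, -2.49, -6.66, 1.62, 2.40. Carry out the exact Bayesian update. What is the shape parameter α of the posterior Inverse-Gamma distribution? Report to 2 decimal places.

12.50

With known mean μ and an Inverse-Gamma(α, β) prior on σ², the Normal likelihood is conjugate: posterior is Inv-Gamma(α + n/2, β + Σ(xᵢ−μ)²/2).
Σ(xᵢ−μ)² = (-5.36)² + (-2.49)² + (-6.66)² + (1.62)² + (2.40)² = 87.6697.
Posterior: Inv-Gamma(10.0 + 5/2, 18.9 + 87.6697/2) = Inv-Gamma(12.50, 62.73485).
Posterior α = 12.50.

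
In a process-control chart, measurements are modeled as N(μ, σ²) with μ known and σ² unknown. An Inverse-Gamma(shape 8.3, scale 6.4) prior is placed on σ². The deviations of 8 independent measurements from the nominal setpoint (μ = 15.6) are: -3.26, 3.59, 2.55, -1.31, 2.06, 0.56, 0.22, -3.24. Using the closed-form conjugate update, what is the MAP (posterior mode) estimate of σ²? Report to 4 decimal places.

With known mean μ and an Inverse-Gamma(α, β) prior on σ², the Normal likelihood is conjugate: posterior is Inv-Gamma(α + n/2, β + Σ(xᵢ−μ)²/2).
Σ(xᵢ−μ)² = (-3.26)² + (3.59)² + (2.55)² + (-1.31)² + (2.06)² + (0.56)² + (0.22)² + (-3.24)² = 46.8375.
Posterior: Inv-Gamma(8.3 + 8/2, 6.4 + 46.8375/2) = Inv-Gamma(12.30, 29.81875).
Mode = β/(α+1) = 29.81875/13.30 = 2.2420.

2.2420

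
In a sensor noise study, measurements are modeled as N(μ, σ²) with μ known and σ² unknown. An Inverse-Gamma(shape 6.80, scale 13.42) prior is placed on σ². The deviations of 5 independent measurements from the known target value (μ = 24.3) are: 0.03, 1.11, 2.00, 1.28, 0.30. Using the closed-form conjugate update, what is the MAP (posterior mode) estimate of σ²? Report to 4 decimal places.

With known mean μ and an Inverse-Gamma(α, β) prior on σ², the Normal likelihood is conjugate: posterior is Inv-Gamma(α + n/2, β + Σ(xᵢ−μ)²/2).
Σ(xᵢ−μ)² = (0.03)² + (1.11)² + (2.00)² + (1.28)² + (0.30)² = 6.9614.
Posterior: Inv-Gamma(6.80 + 5/2, 13.42 + 6.9614/2) = Inv-Gamma(9.30, 16.90070).
Mode = β/(α+1) = 16.90070/10.30 = 1.6408.

1.6408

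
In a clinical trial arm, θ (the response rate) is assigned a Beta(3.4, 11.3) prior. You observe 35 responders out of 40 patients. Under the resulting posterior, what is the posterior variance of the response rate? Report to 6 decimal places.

The Beta prior is conjugate to a Binomial/Bernoulli likelihood; the update adds successes to α and failures to β.
Posterior: Beta(α+k, β+n−k) = Beta(3.4+35, 11.3+5) = Beta(38.4, 16.3).
Var = αβ/((α+β)²(α+β+1)) = 38.4·16.3/(54.7²·55.7) = 0.003756.

0.003756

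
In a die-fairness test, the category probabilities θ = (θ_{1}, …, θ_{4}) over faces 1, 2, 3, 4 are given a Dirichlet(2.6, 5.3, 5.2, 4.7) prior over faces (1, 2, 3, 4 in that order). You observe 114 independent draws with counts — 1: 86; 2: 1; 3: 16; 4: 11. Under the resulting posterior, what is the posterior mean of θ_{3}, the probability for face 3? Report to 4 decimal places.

The Dirichlet prior is conjugate to the Multinomial likelihood: each posterior αⱼ = prior αⱼ + observed count nⱼ.
Posterior concentration: (88.6, 6.3, 21.2, 15.7), total = 131.8.
E[θ_{3}|data] = α_{3}/Σα = 21.2/131.8 = 0.1608.

0.1608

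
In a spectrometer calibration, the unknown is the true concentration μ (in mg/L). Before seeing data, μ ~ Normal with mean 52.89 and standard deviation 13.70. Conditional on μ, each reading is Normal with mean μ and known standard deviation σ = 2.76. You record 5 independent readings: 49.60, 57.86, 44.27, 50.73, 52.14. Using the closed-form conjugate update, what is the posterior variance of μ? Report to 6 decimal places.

1.511253

For Normal data with known variance σ², a Normal(μ₀, σ₀²) prior on μ is conjugate. Posterior precision = 1/σ₀² + n/σ²; posterior mean is the precision-weighted average of μ₀ and x̄.
σ₀² = 13.70² = 187.69, σ² = 2.76² = 7.6176; σ² + n·σ₀² = 7.6176 + 5·187.69 = 946.0676.
Posterior precision = 1/σ₀² + n/σ² = 1/187.69 + 5/7.6176 = (σ² + n·σ₀²)/(σ₀²σ²) = 946.0676/(187.69·7.6176); posterior variance σₙ² = σ₀²σ²/(σ² + n·σ₀²) = 187.69·7.6176/946.0676 = 1.511253.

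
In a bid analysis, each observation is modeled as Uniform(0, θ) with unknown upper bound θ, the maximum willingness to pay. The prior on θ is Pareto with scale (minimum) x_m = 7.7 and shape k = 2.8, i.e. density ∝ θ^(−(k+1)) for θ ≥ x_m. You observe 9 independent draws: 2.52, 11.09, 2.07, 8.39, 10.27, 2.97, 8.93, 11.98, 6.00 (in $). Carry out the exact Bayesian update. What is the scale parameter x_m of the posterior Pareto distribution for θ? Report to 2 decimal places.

A Pareto(scale x_m, shape k) prior on the upper bound θ of Uniform(0, θ) is conjugate: posterior is Pareto(max(x_m, max xᵢ), k + n).
Sample maximum = 11.98; prior scale x_m = 7.7 → posterior scale = max = 11.98.
Posterior shape = 2.8 + 9 = 11.8.
Posterior scale x_m = 11.98.

11.98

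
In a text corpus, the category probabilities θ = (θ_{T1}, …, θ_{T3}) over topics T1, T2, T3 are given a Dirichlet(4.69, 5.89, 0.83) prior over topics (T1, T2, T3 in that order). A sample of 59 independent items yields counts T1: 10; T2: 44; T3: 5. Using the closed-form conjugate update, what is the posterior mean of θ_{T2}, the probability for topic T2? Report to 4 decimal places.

The Dirichlet prior is conjugate to the Multinomial likelihood: each posterior αⱼ = prior αⱼ + observed count nⱼ.
Posterior concentration: (14.69, 49.89, 5.83), total = 70.41.
E[θ_{T2}|data] = α_{T2}/Σα = 49.89/70.41 = 0.7086.

0.7086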